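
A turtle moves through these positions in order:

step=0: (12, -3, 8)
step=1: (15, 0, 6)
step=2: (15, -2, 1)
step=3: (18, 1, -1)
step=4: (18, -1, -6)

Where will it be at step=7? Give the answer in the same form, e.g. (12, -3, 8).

(24, 3, -15)

The moves between consecutive positions are (+3, +3, -2), (+0, -2, -5), (+3, +3, -2), (+0, -2, -5); they repeat the 2-cycle [(+3, +3, -2), (+0, -2, -5)].
step 5: apply (+3, +3, -2) → (21, 2, -8)
step 6: apply (+0, -2, -5) → (21, 0, -13)
step 7: apply (+3, +3, -2) → (24, 3, -15)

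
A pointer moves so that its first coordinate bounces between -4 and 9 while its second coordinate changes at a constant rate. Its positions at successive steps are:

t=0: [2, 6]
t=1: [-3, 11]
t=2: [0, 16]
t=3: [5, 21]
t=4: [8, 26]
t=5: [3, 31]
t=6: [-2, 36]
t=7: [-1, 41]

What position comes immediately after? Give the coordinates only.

The first coordinate reflects between -4 and 9, moving 5 per step.
  step 8: -1 → 4
The second coordinate changes by +5 each step: at step 8 it is 46.

[4, 46]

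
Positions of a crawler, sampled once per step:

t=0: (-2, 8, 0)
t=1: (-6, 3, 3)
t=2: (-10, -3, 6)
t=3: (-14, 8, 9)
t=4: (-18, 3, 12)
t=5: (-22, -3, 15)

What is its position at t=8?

(-34, -3, 24)

First: linear, -4 per step → -34 at step 8.
Second: cycles through 8, 3, -3 every 3 steps. Step 8 lands at position 2 of the cycle → -3.
Third: linear, +3 per step → 24 at step 8.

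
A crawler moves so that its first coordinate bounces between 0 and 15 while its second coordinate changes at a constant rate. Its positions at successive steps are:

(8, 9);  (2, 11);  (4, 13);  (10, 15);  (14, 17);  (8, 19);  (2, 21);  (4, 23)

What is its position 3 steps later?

The first coordinate travels 6 per step and bounces off the walls at 0 and 15.
  step 8: 4 → 10
  step 9: 10 → 14
  step 10: 14 → 8
The second coordinate changes by +2 each step: at step 10 it is 29.

(8, 29)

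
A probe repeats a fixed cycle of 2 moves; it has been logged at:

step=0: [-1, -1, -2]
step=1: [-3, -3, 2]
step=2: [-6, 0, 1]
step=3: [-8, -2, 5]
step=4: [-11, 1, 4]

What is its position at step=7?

[-18, 0, 11]

Differencing gives [-2, -2, +4], [-3, +3, -1], [-2, -2, +4], [-3, +3, -1]. This is the pattern [-2, -2, +4], [-3, +3, -1] repeated.
step 5: apply [-2, -2, +4] → [-13, -1, 8]
step 6: apply [-3, +3, -1] → [-16, 2, 7]
step 7: apply [-2, -2, +4] → [-18, 0, 11]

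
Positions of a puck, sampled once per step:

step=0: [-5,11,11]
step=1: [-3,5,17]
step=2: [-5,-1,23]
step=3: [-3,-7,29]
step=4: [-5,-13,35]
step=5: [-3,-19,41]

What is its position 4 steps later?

[-3,-43,65]

First: cycles through -5, -3 every 2 steps. Step 9 lands at position 1 of the cycle → -3.
Second: linear, -6 per step → -43 at step 9.
Third: linear, +6 per step → 65 at step 9.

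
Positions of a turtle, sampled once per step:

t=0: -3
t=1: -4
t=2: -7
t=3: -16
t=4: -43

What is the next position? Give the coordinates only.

The jumps are -1, -3, -9, -27 — a geometric progression with ratio 3.
step 5: -43 − 81 → -124

-124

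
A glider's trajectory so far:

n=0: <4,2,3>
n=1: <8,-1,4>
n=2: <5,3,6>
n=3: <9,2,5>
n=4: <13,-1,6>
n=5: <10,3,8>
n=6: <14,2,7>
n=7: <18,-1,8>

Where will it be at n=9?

<19,2,9>

Differencing gives <+4,-3,+1>, <-3,+4,+2>, <+4,-1,-1>, <+4,-3,+1>, <-3,+4,+2>, <+4,-1,-1>, <+4,-3,+1>. This is the pattern <+4,-3,+1>, <-3,+4,+2>, <+4,-1,-1> repeated.
step 8: apply <-3,+4,+2> → <15,3,10>
step 9: apply <+4,-1,-1> → <19,2,9>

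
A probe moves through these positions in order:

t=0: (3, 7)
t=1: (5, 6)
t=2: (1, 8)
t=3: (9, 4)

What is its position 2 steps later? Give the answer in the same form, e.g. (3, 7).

(25, -4)

Step-to-step displacements: (+2, -1), (-4, +2), (+8, -4); each is -2× the previous.
step 4: (9, 4) + (-16, +8) → (-7, 12)
step 5: (-7, 12) + (+32, -16) → (25, -4)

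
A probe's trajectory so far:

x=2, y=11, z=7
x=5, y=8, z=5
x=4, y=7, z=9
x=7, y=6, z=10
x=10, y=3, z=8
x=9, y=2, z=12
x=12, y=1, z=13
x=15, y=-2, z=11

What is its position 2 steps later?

x=17, y=-4, z=16

Step-to-step displacements: (+3, -3, -2), (-1, -1, +4), (+3, -1, +1), (+3, -3, -2), (-1, -1, +4), (+3, -1, +1), (+3, -3, -2) — a repeating cycle of length 3.
step 8: apply (-1, -1, +4) → x=14, y=-3, z=15
step 9: apply (+3, -1, +1) → x=17, y=-4, z=16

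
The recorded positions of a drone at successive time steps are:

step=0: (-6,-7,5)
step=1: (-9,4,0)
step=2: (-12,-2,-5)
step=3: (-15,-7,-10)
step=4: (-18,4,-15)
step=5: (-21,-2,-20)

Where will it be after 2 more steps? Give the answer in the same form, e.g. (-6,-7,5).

(-27,4,-30)

The first coordinate changes by -3 each step, so at step 7 it is -6 + 7·(-3) = -27.
The second coordinate repeats the cycle [-7, 4, -2] with period 3; step 7 mod 3 = 1, giving 4.
The third coordinate changes by -5 each step, so at step 7 it is 5 + 7·(-5) = -30.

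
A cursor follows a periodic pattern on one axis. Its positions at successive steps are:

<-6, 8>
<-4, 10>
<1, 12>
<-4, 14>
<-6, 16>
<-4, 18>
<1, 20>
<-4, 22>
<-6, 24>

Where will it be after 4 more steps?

The first coordinate repeats the cycle [-6, -4, 1, -4] with period 4; step 12 mod 4 = 0, giving -6.
The second coordinate changes by +2 each step, so at step 12 it is 8 + 12·(2) = 32.

<-6, 32>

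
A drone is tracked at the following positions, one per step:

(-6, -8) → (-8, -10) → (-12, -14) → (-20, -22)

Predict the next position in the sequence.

(-36, -38)

Step-to-step displacements: (-2, -2), (-4, -4), (-8, -8); each is 2× the previous.
step 4: (-20, -22) + (-16, -16) → (-36, -38)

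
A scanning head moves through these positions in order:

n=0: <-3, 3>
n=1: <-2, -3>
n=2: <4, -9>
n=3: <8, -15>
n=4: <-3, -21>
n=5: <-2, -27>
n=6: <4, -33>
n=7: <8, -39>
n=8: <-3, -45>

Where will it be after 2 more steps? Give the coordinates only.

The first coordinate repeats the cycle [-3, -2, 4, 8] with period 4; step 10 mod 4 = 2, giving 4.
The second coordinate changes by -6 each step, so at step 10 it is 3 + 10·(-6) = -57.

<4, -57>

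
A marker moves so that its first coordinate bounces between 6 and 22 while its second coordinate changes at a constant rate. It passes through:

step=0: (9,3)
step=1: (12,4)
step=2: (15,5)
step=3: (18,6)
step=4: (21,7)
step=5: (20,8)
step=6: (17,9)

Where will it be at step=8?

(11,11)

The first coordinate reflects between 6 and 22, moving 3 per step.
  step 7: 17 → 14
  step 8: 14 → 11
The second coordinate changes by +1 each step: at step 8 it is 11.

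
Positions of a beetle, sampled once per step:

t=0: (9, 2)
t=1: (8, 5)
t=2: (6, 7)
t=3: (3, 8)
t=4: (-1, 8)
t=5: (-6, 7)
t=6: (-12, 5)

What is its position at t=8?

(-27, -2)

First differences are (-1, +3), (-2, +2), (-3, +1), (-4, +0), (-5, -1), (-6, -2); their common second difference is (-1, -1) (constant acceleration).
step 7: (-12, 5) + (-7, -3) → (-19, 2)
step 8: (-19, 2) + (-8, -4) → (-27, -2)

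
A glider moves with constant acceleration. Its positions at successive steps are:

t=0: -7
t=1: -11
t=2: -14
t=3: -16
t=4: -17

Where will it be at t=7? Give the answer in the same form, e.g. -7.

First differences are -4, -3, -2, -1; their common second difference is +1 (constant acceleration).
step 5: -17 + 0 → -17
step 6: -17 + 1 → -16
step 7: -16 + 2 → -14

-14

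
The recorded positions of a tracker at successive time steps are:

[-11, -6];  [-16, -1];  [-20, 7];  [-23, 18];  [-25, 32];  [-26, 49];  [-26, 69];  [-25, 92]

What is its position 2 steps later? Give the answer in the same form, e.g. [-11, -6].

[-20, 147]

First differences are [-5, +5], [-4, +8], [-3, +11], [-2, +14], [-1, +17], [+0, +20], [+1, +23]; their common second difference is [+1, +3] (constant acceleration).
step 8: [-25, 92] + [+2, +26] → [-23, 118]
step 9: [-23, 118] + [+3, +29] → [-20, 147]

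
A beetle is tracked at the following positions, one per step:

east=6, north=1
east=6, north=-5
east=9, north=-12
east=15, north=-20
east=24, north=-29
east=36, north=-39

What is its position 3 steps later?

First differences are (+0, -6), (+3, -7), (+6, -8), (+9, -9), (+12, -10); their common second difference is (+3, -1) (constant acceleration).
step 6: east=36, north=-39 + (+15, -11) → east=51, north=-50
step 7: east=51, north=-50 + (+18, -12) → east=69, north=-62
step 8: east=69, north=-62 + (+21, -13) → east=90, north=-75

east=90, north=-75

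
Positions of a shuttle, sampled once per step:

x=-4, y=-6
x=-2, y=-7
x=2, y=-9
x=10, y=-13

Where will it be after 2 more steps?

Step-to-step displacements: (+2, -1), (+4, -2), (+8, -4); each is 2× the previous.
step 4: x=10, y=-13 + (+16, -8) → x=26, y=-21
step 5: x=26, y=-21 + (+32, -16) → x=58, y=-37

x=58, y=-37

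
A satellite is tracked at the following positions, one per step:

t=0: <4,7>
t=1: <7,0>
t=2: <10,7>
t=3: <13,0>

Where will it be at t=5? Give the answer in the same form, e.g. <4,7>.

<19,0>

First: linear, +3 per step → 19 at step 5.
Second: cycles through 7, 0 every 2 steps. Step 5 lands at position 1 of the cycle → 0.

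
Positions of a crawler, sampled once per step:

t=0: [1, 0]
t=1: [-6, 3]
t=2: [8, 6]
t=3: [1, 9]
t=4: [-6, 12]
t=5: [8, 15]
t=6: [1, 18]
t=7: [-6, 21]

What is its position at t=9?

The first coordinate repeats the cycle [1, -6, 8] with period 3; step 9 mod 3 = 0, giving 1.
The second coordinate changes by +3 each step, so at step 9 it is 0 + 9·(3) = 27.

[1, 27]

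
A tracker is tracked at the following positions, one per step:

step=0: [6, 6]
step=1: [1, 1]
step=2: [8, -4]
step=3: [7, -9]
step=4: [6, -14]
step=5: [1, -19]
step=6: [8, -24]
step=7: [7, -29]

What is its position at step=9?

[1, -39]

The first coordinate repeats the cycle [6, 1, 8, 7] with period 4; step 9 mod 4 = 1, giving 1.
The second coordinate changes by -5 each step, so at step 9 it is 6 + 9·(-5) = -39.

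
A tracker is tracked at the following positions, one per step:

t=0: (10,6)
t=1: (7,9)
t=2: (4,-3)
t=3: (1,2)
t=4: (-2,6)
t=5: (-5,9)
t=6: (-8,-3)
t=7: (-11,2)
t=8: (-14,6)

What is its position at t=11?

The first coordinate changes by -3 each step, so at step 11 it is 10 + 11·(-3) = -23.
The second coordinate repeats the cycle [6, 9, -3, 2] with period 4; step 11 mod 4 = 3, giving 2.

(-23,2)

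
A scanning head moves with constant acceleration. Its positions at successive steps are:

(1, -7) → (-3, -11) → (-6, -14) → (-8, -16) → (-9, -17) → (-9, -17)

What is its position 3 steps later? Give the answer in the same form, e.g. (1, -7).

Taking differences between consecutive positions: (-4, -4), (-3, -3), (-2, -2), (-1, -1), (+0, +0). These grow by (+1, +1) each step.
step 6: (-9, -17) + (+1, +1) → (-8, -16)
step 7: (-8, -16) + (+2, +2) → (-6, -14)
step 8: (-6, -14) + (+3, +3) → (-3, -11)

(-3, -11)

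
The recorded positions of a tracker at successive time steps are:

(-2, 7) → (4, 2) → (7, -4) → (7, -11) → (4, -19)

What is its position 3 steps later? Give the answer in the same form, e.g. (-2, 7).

Taking differences between consecutive positions: (+6, -5), (+3, -6), (+0, -7), (-3, -8). These grow by (-3, -1) each step.
step 5: (4, -19) + (-6, -9) → (-2, -28)
step 6: (-2, -28) + (-9, -10) → (-11, -38)
step 7: (-11, -38) + (-12, -11) → (-23, -49)

(-23, -49)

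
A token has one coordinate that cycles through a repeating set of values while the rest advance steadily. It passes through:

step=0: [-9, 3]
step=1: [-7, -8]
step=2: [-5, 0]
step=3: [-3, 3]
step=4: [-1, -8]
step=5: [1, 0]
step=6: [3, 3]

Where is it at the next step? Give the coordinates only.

[5, -8]

The first coordinate changes by +2 each step, so at step 7 it is -9 + 7·(2) = 5.
The second coordinate repeats the cycle [3, -8, 0] with period 3; step 7 mod 3 = 1, giving -8.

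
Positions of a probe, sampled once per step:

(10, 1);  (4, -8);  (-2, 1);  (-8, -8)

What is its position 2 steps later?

The first coordinate changes by -6 each step, so at step 5 it is 10 + 5·(-6) = -20.
The second coordinate repeats the cycle [1, -8] with period 2; step 5 mod 2 = 1, giving -8.

(-20, -8)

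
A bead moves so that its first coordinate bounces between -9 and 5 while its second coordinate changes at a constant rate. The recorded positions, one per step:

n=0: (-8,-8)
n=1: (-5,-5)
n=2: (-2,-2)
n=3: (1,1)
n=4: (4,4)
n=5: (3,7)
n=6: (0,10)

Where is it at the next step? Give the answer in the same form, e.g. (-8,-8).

(-3,13)

The first coordinate reflects between -9 and 5, moving 3 per step.
  step 7: 0 → -3
The second coordinate changes by +3 each step: at step 7 it is 13.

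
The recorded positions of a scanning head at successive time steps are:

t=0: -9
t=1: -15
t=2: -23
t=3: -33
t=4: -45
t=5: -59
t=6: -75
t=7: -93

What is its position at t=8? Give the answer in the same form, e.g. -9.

-113

Taking differences between consecutive positions: -6, -8, -10, -12, -14, -16, -18. These grow by -2 each step.
step 8: -93 − 20 → -113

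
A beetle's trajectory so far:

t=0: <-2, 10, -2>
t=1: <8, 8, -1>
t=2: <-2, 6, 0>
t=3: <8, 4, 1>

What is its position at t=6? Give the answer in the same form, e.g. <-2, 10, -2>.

The first coordinate repeats the cycle [-2, 8] with period 2; step 6 mod 2 = 0, giving -2.
The second coordinate changes by -2 each step, so at step 6 it is 10 + 6·(-2) = -2.
The third coordinate changes by +1 each step, so at step 6 it is -2 + 6·(1) = 4.

<-2, -2, 4>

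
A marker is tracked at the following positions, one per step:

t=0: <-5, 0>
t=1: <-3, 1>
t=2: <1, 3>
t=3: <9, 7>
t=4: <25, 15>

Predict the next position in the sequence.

The jumps are <+2, +1>, <+4, +2>, <+8, +4>, <+16, +8> — a geometric progression with ratio 2.
step 5: <25, 15> + <+32, +16> → <57, 31>

<57, 31>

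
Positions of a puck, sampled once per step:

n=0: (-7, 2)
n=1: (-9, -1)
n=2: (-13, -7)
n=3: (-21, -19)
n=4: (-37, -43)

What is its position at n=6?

The jumps are (-2, -3), (-4, -6), (-8, -12), (-16, -24) — a geometric progression with ratio 2.
step 5: (-37, -43) + (-32, -48) → (-69, -91)
step 6: (-69, -91) + (-64, -96) → (-133, -187)

(-133, -187)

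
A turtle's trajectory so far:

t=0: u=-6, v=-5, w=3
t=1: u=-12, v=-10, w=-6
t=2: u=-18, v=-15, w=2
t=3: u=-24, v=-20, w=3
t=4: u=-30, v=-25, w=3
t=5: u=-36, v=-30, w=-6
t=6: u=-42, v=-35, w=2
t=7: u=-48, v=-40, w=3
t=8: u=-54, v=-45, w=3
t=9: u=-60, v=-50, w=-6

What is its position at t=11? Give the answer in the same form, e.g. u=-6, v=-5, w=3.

u=-72, v=-60, w=3

The u coordinate changes by -6 each step, so at step 11 it is -6 + 11·(-6) = -72.
The v coordinate changes by -5 each step, so at step 11 it is -5 + 11·(-5) = -60.
The w coordinate repeats the cycle [3, -6, 2, 3] with period 4; step 11 mod 4 = 3, giving 3.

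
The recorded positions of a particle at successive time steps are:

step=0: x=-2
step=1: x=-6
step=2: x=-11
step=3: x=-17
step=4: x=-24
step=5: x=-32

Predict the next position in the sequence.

x=-41

Successive displacements: -4, -5, -6, -7, -8 — each changes by -1.
step 6: -32 − 9 → x=-41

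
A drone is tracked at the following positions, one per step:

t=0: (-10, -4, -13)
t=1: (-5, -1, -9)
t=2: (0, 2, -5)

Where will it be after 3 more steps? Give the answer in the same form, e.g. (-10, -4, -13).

(15, 11, 7)

The position changes by (+5, +3, +4) every step.
step 3: (0, 2, -5) + (+5, +3, +4) → (5, 5, -1)
step 4: (5, 5, -1) + (+5, +3, +4) → (10, 8, 3)
step 5: (10, 8, 3) + (+5, +3, +4) → (15, 11, 7)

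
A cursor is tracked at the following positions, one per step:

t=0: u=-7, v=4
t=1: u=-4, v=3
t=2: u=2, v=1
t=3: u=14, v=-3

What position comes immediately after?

Consecutive displacements (+3,-1), (+6,-2), (+12,-4) scale by a factor of 2 each step.
step 4: u=14, v=-3 + (+24,-8) → u=38, v=-11

u=38, v=-11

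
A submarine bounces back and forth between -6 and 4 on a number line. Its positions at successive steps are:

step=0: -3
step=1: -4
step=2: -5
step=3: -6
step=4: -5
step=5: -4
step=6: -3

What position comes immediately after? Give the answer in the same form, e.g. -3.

The value travels 1 per step and bounces off the walls at -6 and 4.
  step 7: -3 → -2

-2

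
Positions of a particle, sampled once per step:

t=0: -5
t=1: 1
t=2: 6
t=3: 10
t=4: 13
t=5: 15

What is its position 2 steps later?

16

First differences are +6, +5, +4, +3, +2; their common second difference is -1 (constant acceleration).
step 6: 15 + 1 → 16
step 7: 16 + 0 → 16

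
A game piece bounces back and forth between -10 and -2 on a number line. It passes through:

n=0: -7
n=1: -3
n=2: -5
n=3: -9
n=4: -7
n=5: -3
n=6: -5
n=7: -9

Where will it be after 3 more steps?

The value travels 4 per step and bounces off the walls at -10 and -2.
  step 8: -9 → -7
  step 9: -7 → -3
  step 10: -3 → -5

-5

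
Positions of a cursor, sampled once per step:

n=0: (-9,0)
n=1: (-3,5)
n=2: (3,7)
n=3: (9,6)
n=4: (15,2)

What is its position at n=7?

(33,-28)

First differences are (+6,+5), (+6,+2), (+6,-1), (+6,-4); their common second difference is (+0,-3) (constant acceleration).
step 5: (15,2) + (+6,-7) → (21,-5)
step 6: (21,-5) + (+6,-10) → (27,-15)
step 7: (27,-15) + (+6,-13) → (33,-28)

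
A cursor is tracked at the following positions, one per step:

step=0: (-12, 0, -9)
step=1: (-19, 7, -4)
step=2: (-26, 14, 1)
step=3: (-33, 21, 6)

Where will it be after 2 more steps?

The position changes by (-7, +7, +5) every step.
step 4: (-33, 21, 6) + (-7, +7, +5) → (-40, 28, 11)
step 5: (-40, 28, 11) + (-7, +7, +5) → (-47, 35, 16)

(-47, 35, 16)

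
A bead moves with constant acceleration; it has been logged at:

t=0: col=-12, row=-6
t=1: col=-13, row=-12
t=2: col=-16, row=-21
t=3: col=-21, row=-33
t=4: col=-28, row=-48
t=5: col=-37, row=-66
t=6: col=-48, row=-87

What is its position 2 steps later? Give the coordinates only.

col=-76, row=-138

First differences are (-1,-6), (-3,-9), (-5,-12), (-7,-15), (-9,-18), (-11,-21); their common second difference is (-2,-3) (constant acceleration).
step 7: col=-48, row=-87 + (-13,-24) → col=-61, row=-111
step 8: col=-61, row=-111 + (-15,-27) → col=-76, row=-138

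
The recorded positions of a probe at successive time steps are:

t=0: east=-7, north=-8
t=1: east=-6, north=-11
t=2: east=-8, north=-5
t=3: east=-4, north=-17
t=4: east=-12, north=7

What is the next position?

east=4, north=-41

Consecutive displacements (+1,-3), (-2,+6), (+4,-12), (-8,+24) scale by a factor of -2 each step.
step 5: east=-12, north=7 + (+16,-48) → east=4, north=-41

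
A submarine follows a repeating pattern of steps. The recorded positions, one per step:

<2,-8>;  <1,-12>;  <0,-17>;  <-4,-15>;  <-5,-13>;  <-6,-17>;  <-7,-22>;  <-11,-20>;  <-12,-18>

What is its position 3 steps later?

Differencing gives <-1,-4>, <-1,-5>, <-4,+2>, <-1,+2>, <-1,-4>, <-1,-5>, <-4,+2>, <-1,+2>. This is the pattern <-1,-4>, <-1,-5>, <-4,+2>, <-1,+2> repeated.
step 9: apply <-1,-4> → <-13,-22>
step 10: apply <-1,-5> → <-14,-27>
step 11: apply <-4,+2> → <-18,-25>

<-18,-25>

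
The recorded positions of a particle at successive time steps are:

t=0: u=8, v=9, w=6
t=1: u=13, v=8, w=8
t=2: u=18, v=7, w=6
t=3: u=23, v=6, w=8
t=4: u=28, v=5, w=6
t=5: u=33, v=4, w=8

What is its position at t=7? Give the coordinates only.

u=43, v=2, w=8

The u coordinate changes by +5 each step, so at step 7 it is 8 + 7·(5) = 43.
The v coordinate changes by -1 each step, so at step 7 it is 9 + 7·(-1) = 2.
The w coordinate repeats the cycle [6, 8] with period 2; step 7 mod 2 = 1, giving 8.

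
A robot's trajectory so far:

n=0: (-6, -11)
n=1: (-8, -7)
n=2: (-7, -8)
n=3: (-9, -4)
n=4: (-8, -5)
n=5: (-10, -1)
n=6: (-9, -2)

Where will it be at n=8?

The moves between consecutive positions are (-2, +4), (+1, -1), (-2, +4), (+1, -1), (-2, +4), (+1, -1); they repeat the 2-cycle [(-2, +4), (+1, -1)].
step 7: apply (-2, +4) → (-11, 2)
step 8: apply (+1, -1) → (-10, 1)

(-10, 1)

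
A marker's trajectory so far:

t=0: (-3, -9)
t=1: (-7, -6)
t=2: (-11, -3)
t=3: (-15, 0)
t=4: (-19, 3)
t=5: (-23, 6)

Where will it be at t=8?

Constant displacement of (-4, +3) per step.
step 6: (-23, 6) + (-4, +3) → (-27, 9)
step 7: (-27, 9) + (-4, +3) → (-31, 12)
step 8: (-31, 12) + (-4, +3) → (-35, 15)

(-35, 15)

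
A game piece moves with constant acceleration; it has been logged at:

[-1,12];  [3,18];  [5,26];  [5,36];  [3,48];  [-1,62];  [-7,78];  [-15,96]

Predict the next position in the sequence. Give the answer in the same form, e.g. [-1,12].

[-25,116]

Taking differences between consecutive positions: [+4,+6], [+2,+8], [+0,+10], [-2,+12], [-4,+14], [-6,+16], [-8,+18]. These grow by [-2,+2] each step.
step 8: [-15,96] + [-10,+20] → [-25,116]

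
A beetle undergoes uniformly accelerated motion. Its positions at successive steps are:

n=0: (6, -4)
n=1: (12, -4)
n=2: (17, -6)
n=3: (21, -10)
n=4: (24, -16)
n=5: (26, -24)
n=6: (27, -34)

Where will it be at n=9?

(24, -76)

Successive displacements: (+6, +0), (+5, -2), (+4, -4), (+3, -6), (+2, -8), (+1, -10) — each changes by (-1, -2).
step 7: (27, -34) + (+0, -12) → (27, -46)
step 8: (27, -46) + (-1, -14) → (26, -60)
step 9: (26, -60) + (-2, -16) → (24, -76)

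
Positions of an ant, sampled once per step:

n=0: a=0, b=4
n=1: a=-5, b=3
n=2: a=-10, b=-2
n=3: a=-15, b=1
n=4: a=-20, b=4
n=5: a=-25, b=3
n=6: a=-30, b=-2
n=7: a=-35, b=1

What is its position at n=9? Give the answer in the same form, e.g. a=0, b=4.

a=-45, b=3

The a coordinate changes by -5 each step, so at step 9 it is 0 + 9·(-5) = -45.
The b coordinate repeats the cycle [4, 3, -2, 1] with period 4; step 9 mod 4 = 1, giving 3.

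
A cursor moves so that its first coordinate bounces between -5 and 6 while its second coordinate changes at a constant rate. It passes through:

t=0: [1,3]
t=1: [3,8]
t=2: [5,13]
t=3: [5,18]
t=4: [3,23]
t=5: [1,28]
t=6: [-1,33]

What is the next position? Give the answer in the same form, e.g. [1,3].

[-3,38]

The first coordinate reflects between -5 and 6, moving 2 per step.
  step 7: -1 → -3
The second coordinate changes by +5 each step: at step 7 it is 38.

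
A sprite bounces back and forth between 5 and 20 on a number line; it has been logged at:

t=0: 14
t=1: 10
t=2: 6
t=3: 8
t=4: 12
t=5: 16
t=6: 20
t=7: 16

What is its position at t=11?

10

The value reflects between 5 and 20, moving 4 per step.
  step 8: 16 → 12
  step 9: 12 → 8
  step 10: 8 → 6
  step 11: 6 → 10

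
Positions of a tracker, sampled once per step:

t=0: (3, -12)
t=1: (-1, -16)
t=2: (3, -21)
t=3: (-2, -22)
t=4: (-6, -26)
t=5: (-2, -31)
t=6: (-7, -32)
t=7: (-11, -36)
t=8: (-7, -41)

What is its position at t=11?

(-12, -51)

Differencing gives (-4, -4), (+4, -5), (-5, -1), (-4, -4), (+4, -5), (-5, -1), (-4, -4), (+4, -5). This is the pattern (-4, -4), (+4, -5), (-5, -1) repeated.
step 9: apply (-5, -1) → (-12, -42)
step 10: apply (-4, -4) → (-16, -46)
step 11: apply (+4, -5) → (-12, -51)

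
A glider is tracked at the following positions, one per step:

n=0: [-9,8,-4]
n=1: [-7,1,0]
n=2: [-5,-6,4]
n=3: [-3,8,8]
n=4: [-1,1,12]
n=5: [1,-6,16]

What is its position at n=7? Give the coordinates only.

[5,1,24]

First: linear, +2 per step → 5 at step 7.
Second: cycles through 8, 1, -6 every 3 steps. Step 7 lands at position 1 of the cycle → 1.
Third: linear, +4 per step → 24 at step 7.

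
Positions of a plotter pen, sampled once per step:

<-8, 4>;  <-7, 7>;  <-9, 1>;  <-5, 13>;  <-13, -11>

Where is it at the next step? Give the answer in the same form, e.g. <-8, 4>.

<3, 37>

Step-to-step displacements: <+1, +3>, <-2, -6>, <+4, +12>, <-8, -24>; each is -2× the previous.
step 5: <-13, -11> + <+16, +48> → <3, 37>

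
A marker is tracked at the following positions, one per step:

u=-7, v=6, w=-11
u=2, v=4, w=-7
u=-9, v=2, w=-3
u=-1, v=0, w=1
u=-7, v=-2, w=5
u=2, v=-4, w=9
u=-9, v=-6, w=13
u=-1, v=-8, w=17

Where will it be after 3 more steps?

u=-9, v=-14, w=29

U: cycles through -7, 2, -9, -1 every 4 steps. Step 10 lands at position 2 of the cycle → -9.
V: linear, -2 per step → -14 at step 10.
W: linear, +4 per step → 29 at step 10.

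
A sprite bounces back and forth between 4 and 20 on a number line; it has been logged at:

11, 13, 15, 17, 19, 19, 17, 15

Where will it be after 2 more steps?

11

The value travels 2 per step and bounces off the walls at 4 and 20.
  step 8: 15 → 13
  step 9: 13 → 11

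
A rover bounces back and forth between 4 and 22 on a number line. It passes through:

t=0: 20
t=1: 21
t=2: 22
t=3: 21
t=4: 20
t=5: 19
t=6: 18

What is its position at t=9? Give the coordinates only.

15

The value travels 1 per step and bounces off the walls at 4 and 22.
  step 7: 18 → 17
  step 8: 17 → 16
  step 9: 16 → 15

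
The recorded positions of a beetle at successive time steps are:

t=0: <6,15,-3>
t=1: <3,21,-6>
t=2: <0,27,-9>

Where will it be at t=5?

Each step adds <-3,+6,-3> to the position.
step 3: <0,27,-9> + <-3,+6,-3> → <-3,33,-12>
step 4: <-3,33,-12> + <-3,+6,-3> → <-6,39,-15>
step 5: <-6,39,-15> + <-3,+6,-3> → <-9,45,-18>

<-9,45,-18>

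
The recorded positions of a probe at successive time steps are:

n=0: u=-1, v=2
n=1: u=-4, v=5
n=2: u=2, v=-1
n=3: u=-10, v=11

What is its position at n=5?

u=-34, v=35

Step-to-step displacements: (-3, +3), (+6, -6), (-12, +12); each is -2× the previous.
step 4: u=-10, v=11 + (+24, -24) → u=14, v=-13
step 5: u=14, v=-13 + (-48, +48) → u=-34, v=35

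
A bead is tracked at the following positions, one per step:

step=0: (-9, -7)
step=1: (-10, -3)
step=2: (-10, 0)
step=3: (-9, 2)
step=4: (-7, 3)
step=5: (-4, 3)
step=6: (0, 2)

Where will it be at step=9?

(18, -7)

Successive displacements: (-1, +4), (+0, +3), (+1, +2), (+2, +1), (+3, +0), (+4, -1) — each changes by (+1, -1).
step 7: (0, 2) + (+5, -2) → (5, 0)
step 8: (5, 0) + (+6, -3) → (11, -3)
step 9: (11, -3) + (+7, -4) → (18, -7)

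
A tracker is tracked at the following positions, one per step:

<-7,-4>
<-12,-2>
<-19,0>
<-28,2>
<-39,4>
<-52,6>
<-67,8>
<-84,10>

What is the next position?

Successive displacements: <-5,+2>, <-7,+2>, <-9,+2>, <-11,+2>, <-13,+2>, <-15,+2>, <-17,+2> — each changes by <-2,+0>.
step 8: <-84,10> + <-19,+2> → <-103,12>

<-103,12>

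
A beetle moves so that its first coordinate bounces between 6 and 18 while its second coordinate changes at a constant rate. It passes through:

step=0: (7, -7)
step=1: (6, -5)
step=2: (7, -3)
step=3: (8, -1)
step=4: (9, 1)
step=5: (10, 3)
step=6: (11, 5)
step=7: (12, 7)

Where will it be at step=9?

(14, 11)

The first coordinate reflects between 6 and 18, moving 1 per step.
  step 8: 12 → 13
  step 9: 13 → 14
The second coordinate changes by +2 each step: at step 9 it is 11.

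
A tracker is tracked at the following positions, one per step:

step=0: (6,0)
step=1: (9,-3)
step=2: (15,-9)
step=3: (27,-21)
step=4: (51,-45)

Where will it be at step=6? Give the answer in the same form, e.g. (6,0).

(195,-189)

The jumps are (+3,-3), (+6,-6), (+12,-12), (+24,-24) — a geometric progression with ratio 2.
step 5: (51,-45) + (+48,-48) → (99,-93)
step 6: (99,-93) + (+96,-96) → (195,-189)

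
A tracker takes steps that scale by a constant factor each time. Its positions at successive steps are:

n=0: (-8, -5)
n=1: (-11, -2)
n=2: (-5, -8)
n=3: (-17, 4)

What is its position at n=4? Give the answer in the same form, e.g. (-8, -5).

(7, -20)

Consecutive displacements (-3, +3), (+6, -6), (-12, +12) scale by a factor of -2 each step.
step 4: (-17, 4) + (+24, -24) → (7, -20)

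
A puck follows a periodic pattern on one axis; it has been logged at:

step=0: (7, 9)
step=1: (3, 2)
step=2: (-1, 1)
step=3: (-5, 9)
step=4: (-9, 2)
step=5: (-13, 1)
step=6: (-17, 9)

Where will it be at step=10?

(-33, 2)

The first coordinate changes by -4 each step, so at step 10 it is 7 + 10·(-4) = -33.
The second coordinate repeats the cycle [9, 2, 1] with period 3; step 10 mod 3 = 1, giving 2.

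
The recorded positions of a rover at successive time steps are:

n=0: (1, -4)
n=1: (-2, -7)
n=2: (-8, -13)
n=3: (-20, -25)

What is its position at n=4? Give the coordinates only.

(-44, -49)

Step-to-step displacements: (-3, -3), (-6, -6), (-12, -12); each is 2× the previous.
step 4: (-20, -25) + (-24, -24) → (-44, -49)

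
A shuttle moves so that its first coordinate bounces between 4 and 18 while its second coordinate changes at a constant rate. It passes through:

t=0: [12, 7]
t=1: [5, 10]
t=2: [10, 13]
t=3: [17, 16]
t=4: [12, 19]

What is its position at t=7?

The first coordinate reflects between 4 and 18, moving 7 per step.
  step 5: 12 → 5
  step 6: 5 → 10
  step 7: 10 → 17
The second coordinate changes by +3 each step: at step 7 it is 28.

[17, 28]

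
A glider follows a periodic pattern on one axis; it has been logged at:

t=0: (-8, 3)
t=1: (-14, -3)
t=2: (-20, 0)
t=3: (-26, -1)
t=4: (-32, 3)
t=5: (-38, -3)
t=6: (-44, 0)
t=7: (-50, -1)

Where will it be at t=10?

First: linear, -6 per step → -68 at step 10.
Second: cycles through 3, -3, 0, -1 every 4 steps. Step 10 lands at position 2 of the cycle → 0.

(-68, 0)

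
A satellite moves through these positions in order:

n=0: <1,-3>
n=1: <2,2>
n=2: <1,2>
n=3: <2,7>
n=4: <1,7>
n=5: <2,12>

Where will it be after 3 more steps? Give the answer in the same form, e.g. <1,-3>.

Differencing gives <+1,+5>, <-1,+0>, <+1,+5>, <-1,+0>, <+1,+5>. This is the pattern <+1,+5>, <-1,+0> repeated.
step 6: apply <-1,+0> → <1,12>
step 7: apply <+1,+5> → <2,17>
step 8: apply <-1,+0> → <1,17>

<1,17>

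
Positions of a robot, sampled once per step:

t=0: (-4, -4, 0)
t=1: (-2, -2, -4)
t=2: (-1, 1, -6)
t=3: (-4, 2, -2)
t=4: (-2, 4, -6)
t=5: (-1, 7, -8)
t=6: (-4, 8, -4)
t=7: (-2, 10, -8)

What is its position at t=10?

(-2, 16, -10)

Step-to-step displacements: (+2, +2, -4), (+1, +3, -2), (-3, +1, +4), (+2, +2, -4), (+1, +3, -2), (-3, +1, +4), (+2, +2, -4) — a repeating cycle of length 3.
step 8: apply (+1, +3, -2) → (-1, 13, -10)
step 9: apply (-3, +1, +4) → (-4, 14, -6)
step 10: apply (+2, +2, -4) → (-2, 16, -10)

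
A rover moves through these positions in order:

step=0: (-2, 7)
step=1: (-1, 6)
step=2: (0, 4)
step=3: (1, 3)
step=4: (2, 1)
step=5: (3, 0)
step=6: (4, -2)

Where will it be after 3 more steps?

Differencing gives (+1, -1), (+1, -2), (+1, -1), (+1, -2), (+1, -1), (+1, -2). This is the pattern (+1, -1), (+1, -2) repeated.
step 7: apply (+1, -1) → (5, -3)
step 8: apply (+1, -2) → (6, -5)
step 9: apply (+1, -1) → (7, -6)

(7, -6)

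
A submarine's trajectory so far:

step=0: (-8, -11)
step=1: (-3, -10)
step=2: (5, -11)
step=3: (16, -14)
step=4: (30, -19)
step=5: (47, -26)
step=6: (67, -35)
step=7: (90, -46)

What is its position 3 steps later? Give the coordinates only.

(177, -91)

First differences are (+5, +1), (+8, -1), (+11, -3), (+14, -5), (+17, -7), (+20, -9), (+23, -11); their common second difference is (+3, -2) (constant acceleration).
step 8: (90, -46) + (+26, -13) → (116, -59)
step 9: (116, -59) + (+29, -15) → (145, -74)
step 10: (145, -74) + (+32, -17) → (177, -91)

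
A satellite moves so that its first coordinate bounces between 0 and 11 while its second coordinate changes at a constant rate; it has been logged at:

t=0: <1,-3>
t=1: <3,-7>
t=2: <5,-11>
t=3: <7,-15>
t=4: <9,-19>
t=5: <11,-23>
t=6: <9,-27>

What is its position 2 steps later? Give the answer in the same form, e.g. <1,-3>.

The first coordinate reflects between 0 and 11, moving 2 per step.
  step 7: 9 → 7
  step 8: 7 → 5
The second coordinate changes by -4 each step: at step 8 it is -35.

<5,-35>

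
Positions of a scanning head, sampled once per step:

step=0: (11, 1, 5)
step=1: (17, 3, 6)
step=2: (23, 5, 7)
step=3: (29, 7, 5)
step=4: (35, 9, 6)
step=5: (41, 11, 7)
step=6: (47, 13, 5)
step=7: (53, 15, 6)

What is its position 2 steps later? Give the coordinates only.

First: linear, +6 per step → 65 at step 9.
Second: linear, +2 per step → 19 at step 9.
Third: cycles through 5, 6, 7 every 3 steps. Step 9 lands at position 0 of the cycle → 5.

(65, 19, 5)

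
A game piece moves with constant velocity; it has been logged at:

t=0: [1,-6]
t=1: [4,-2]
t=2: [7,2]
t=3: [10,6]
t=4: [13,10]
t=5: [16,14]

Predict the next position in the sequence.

[19,18]

Each step adds [+3,+4] to the position.
step 6: [16,14] + [+3,+4] → [19,18]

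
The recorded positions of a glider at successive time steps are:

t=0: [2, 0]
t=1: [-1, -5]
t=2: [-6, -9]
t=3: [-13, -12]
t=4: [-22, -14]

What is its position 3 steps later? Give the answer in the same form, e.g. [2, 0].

[-61, -14]

First differences are [-3, -5], [-5, -4], [-7, -3], [-9, -2]; their common second difference is [-2, +1] (constant acceleration).
step 5: [-22, -14] + [-11, -1] → [-33, -15]
step 6: [-33, -15] + [-13, +0] → [-46, -15]
step 7: [-46, -15] + [-15, +1] → [-61, -14]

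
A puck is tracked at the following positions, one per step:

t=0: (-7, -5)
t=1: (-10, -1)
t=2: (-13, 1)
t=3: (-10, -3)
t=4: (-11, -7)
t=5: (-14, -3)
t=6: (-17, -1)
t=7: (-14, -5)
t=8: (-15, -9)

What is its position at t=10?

(-21, -3)

Step-to-step displacements: (-3, +4), (-3, +2), (+3, -4), (-1, -4), (-3, +4), (-3, +2), (+3, -4), (-1, -4) — a repeating cycle of length 4.
step 9: apply (-3, +4) → (-18, -5)
step 10: apply (-3, +2) → (-21, -3)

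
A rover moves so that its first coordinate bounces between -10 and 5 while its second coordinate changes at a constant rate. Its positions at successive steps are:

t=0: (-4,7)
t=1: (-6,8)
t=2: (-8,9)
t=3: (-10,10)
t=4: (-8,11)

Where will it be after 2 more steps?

(-4,13)

The first coordinate travels 2 per step and bounces off the walls at -10 and 5.
  step 5: -8 → -6
  step 6: -6 → -4
The second coordinate changes by +1 each step: at step 6 it is 13.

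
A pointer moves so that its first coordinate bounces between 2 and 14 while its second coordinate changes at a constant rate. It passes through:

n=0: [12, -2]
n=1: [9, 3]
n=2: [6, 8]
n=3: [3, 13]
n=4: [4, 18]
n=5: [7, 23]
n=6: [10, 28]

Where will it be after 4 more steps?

[6, 48]

The first coordinate reflects between 2 and 14, moving 3 per step.
  step 7: 10 → 13
  step 8: 13 → 12
  step 9: 12 → 9
  step 10: 9 → 6
The second coordinate changes by +5 each step: at step 10 it is 48.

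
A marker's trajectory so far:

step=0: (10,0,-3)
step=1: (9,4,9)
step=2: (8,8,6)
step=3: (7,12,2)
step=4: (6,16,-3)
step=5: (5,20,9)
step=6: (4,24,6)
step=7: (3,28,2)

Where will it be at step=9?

(1,36,9)

First: linear, -1 per step → 1 at step 9.
Second: linear, +4 per step → 36 at step 9.
Third: cycles through -3, 9, 6, 2 every 4 steps. Step 9 lands at position 1 of the cycle → 9.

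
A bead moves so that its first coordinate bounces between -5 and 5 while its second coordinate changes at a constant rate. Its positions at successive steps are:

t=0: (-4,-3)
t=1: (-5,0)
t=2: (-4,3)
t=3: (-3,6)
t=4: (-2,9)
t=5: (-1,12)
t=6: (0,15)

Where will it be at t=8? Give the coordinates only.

The first coordinate travels 1 per step and bounces off the walls at -5 and 5.
  step 7: 0 → 1
  step 8: 1 → 2
The second coordinate changes by +3 each step: at step 8 it is 21.

(2,21)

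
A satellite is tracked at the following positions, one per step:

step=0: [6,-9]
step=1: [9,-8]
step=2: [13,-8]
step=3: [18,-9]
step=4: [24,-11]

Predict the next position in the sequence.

Successive displacements: [+3,+1], [+4,+0], [+5,-1], [+6,-2] — each changes by [+1,-1].
step 5: [24,-11] + [+7,-3] → [31,-14]

[31,-14]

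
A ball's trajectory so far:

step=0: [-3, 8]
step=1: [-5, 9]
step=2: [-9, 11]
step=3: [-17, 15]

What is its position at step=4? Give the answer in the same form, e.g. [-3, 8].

The jumps are [-2, +1], [-4, +2], [-8, +4] — a geometric progression with ratio 2.
step 4: [-17, 15] + [-16, +8] → [-33, 23]

[-33, 23]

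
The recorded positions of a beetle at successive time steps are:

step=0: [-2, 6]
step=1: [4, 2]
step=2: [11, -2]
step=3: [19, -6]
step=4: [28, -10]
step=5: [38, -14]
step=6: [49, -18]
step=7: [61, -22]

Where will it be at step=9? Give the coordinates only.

[88, -30]

Successive displacements: [+6, -4], [+7, -4], [+8, -4], [+9, -4], [+10, -4], [+11, -4], [+12, -4] — each changes by [+1, +0].
step 8: [61, -22] + [+13, -4] → [74, -26]
step 9: [74, -26] + [+14, -4] → [88, -30]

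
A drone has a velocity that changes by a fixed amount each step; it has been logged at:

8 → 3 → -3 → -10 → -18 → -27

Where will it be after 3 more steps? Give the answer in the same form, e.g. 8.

-60

First differences are -5, -6, -7, -8, -9; their common second difference is -1 (constant acceleration).
step 6: -27 − 10 → -37
step 7: -37 − 11 → -48
step 8: -48 − 12 → -60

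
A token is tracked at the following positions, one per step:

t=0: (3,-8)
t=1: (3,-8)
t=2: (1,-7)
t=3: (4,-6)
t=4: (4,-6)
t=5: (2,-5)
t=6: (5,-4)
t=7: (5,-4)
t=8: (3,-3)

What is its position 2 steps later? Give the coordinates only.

(6,-2)

Step-to-step displacements: (+0,+0), (-2,+1), (+3,+1), (+0,+0), (-2,+1), (+3,+1), (+0,+0), (-2,+1) — a repeating cycle of length 3.
step 9: apply (+3,+1) → (6,-2)
step 10: apply (+0,+0) → (6,-2)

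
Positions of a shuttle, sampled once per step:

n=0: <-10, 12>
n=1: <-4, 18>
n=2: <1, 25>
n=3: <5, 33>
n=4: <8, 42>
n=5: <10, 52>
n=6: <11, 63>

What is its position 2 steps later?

Taking differences between consecutive positions: <+6, +6>, <+5, +7>, <+4, +8>, <+3, +9>, <+2, +10>, <+1, +11>. These grow by <-1, +1> each step.
step 7: <11, 63> + <+0, +12> → <11, 75>
step 8: <11, 75> + <-1, +13> → <10, 88>

<10, 88>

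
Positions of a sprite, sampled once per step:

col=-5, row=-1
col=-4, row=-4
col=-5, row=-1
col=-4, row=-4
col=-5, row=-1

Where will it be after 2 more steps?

col=-5, row=-1

Consecutive displacements (+1, -3), (-1, +3), (+1, -3), (-1, +3) scale by a factor of -1 each step.
step 5: col=-5, row=-1 + (+1, -3) → col=-4, row=-4
step 6: col=-4, row=-4 + (-1, +3) → col=-5, row=-1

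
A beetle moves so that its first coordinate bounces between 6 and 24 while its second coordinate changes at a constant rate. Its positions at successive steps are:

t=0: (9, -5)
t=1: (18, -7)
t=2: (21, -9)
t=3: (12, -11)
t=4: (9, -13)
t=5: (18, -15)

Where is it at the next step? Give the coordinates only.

The first coordinate reflects between 6 and 24, moving 9 per step.
  step 6: 18 → 21
The second coordinate changes by -2 each step: at step 6 it is -17.

(21, -17)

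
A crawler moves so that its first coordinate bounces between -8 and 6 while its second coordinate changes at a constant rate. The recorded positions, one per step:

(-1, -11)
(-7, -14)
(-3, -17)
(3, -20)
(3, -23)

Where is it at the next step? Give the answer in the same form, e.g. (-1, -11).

The first coordinate travels 6 per step and bounces off the walls at -8 and 6.
  step 5: 3 → -3
The second coordinate changes by -3 each step: at step 5 it is -26.

(-3, -26)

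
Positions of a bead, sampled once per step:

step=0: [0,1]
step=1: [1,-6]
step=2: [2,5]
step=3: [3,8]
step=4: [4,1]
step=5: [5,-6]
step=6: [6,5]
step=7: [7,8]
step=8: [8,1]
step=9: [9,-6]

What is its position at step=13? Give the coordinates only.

First: linear, +1 per step → 13 at step 13.
Second: cycles through 1, -6, 5, 8 every 4 steps. Step 13 lands at position 1 of the cycle → -6.

[13,-6]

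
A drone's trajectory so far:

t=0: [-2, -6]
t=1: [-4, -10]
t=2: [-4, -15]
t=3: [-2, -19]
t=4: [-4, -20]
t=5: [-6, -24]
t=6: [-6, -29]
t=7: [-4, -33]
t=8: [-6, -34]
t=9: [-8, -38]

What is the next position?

Step-to-step displacements: [-2, -4], [+0, -5], [+2, -4], [-2, -1], [-2, -4], [+0, -5], [+2, -4], [-2, -1], [-2, -4] — a repeating cycle of length 4.
step 10: apply [+0, -5] → [-8, -43]

[-8, -43]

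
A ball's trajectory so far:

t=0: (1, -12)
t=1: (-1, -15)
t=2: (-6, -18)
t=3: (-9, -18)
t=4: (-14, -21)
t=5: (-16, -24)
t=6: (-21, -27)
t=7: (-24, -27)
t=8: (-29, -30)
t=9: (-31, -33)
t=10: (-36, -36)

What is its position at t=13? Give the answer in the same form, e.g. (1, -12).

The moves between consecutive positions are (-2, -3), (-5, -3), (-3, +0), (-5, -3), (-2, -3), (-5, -3), (-3, +0), (-5, -3), (-2, -3), (-5, -3); they repeat the 4-cycle [(-2, -3), (-5, -3), (-3, +0), (-5, -3)].
step 11: apply (-3, +0) → (-39, -36)
step 12: apply (-5, -3) → (-44, -39)
step 13: apply (-2, -3) → (-46, -42)

(-46, -42)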